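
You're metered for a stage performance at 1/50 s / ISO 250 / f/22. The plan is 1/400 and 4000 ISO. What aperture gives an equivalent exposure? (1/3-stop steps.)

f/32

Shutter speed: 1/50 → 1/60 → 1/80 → 1/100 → 1/125 → 1/160 → 1/200 → 1/250 → 1/320 → 1/400 — 3 stops shorter (darker).
ISO: 250 → 320 → 400 → 500 → 640 → 800 → 1000 → 1250 → 1600 → 2000 → 2500 → 3200 → 4000 — 4 stops higher (brighter).
Net change so far: 1 stop brighter. Offset with the aperture: f/22 → f/25 → f/29 → f/32.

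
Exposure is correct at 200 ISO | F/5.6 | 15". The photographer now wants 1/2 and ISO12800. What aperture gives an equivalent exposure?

Shutter speed: 15 → 8 → 4 → 2 → 1 → 1/2 — 5 stops faster (darker).
ISO: 200 → 400 → 800 → 1600 → 3200 → 6400 → 12800 — 6 stops higher (brighter).
Net change so far: 1 stop brighter. Offset with the aperture: f/5.6 → f/8.

f/8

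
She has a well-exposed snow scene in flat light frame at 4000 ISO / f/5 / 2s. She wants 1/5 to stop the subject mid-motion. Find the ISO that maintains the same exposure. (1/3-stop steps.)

ISO 40000

Shutter speed: 2 → 1.6 → 1.3 → 1 → 0.8 → 0.6 → 0.5 → 0.4 → 0.3 → 1/4 → 1/5 — 3 1/3 stops shorter (darker).
Need 3 1/3 stops brighter from the ISO: 4000 → 5000 → 6400 → 8000 → 10000 → 12800 → 16000 → 20000 → 25600 → 32000 → 40000.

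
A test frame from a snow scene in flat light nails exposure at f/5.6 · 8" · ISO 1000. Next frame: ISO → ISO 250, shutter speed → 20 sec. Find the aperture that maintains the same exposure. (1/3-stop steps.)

ISO: 1000 → 800 → 640 → 500 → 400 → 320 → 250 — 2 stops dropped (darker).
Shutter speed: 8 → 10 → 13 → 15 → 20 — 1 1/3 stops longer (brighter).
Net change so far: 2/3 stop darker. Offset with the aperture: f/5.6 → f/5 → f/4.5.

f/4.5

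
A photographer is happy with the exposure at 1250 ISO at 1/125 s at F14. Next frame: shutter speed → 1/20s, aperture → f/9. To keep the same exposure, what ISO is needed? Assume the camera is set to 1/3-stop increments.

Shutter speed: 1/125 → 1/100 → 1/80 → 1/60 → 1/50 → 1/40 → 1/30 → 1/25 → 1/20 — 2 2/3 stops longer (brighter).
Aperture: f/14 → f/13 → f/11 → f/10 → f/9 — 1 1/3 stops opened up (brighter).
Net change so far: 4 stops brighter. Offset with the ISO: 1250 → 1000 → 800 → 640 → 500 → 400 → 320 → 250 → 200 → 160 → 125 → 100 → 80.

ISO 80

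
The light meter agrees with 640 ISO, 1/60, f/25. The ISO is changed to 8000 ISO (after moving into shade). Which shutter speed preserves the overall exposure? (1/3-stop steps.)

1/800s

ISO: 640 → 800 → 1000 → 1250 → 1600 → 2000 → 2500 → 3200 → 4000 → 5000 → 6400 → 8000 — 3 2/3 stops raised (brighter).
Need 3 2/3 stops darker from the shutter speed: 1/60 → 1/80 → 1/100 → 1/125 → 1/160 → 1/200 → 1/250 → 1/320 → 1/400 → 1/500 → 1/640 → 1/800.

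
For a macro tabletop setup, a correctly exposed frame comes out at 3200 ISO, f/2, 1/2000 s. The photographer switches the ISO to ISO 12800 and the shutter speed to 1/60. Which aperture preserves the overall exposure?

f/22

ISO: 3200 → 6400 → 12800 — 2 stops higher (brighter).
Shutter speed: 1/2000 → 1/1000 → 1/500 → 1/250 → 1/125 → 1/60 — 5 stops longer (brighter).
Net change so far: 7 stops brighter. Offset with the aperture: f/2 → f/2.8 → f/4 → f/5.6 → f/8 → f/11 → f/16 → f/22.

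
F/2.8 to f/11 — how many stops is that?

f/2.8 → f/4 → f/5.6 → f/8 → f/11 — count the steps: 4 stops.

4 stops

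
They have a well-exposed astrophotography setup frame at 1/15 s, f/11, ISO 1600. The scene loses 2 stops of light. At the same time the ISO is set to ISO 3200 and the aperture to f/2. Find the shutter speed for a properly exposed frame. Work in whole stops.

Scene light: 2 stops darker.
ISO: 1600 → 3200 — 1 stop higher (brighter).
Aperture: f/11 → f/8 → f/5.6 → f/4 → f/2.8 → f/2 — 5 stops larger aperture (brighter).
Net so far: 4 stops brighter. Shutter speed: 1/15 → 1/30 → 1/60 → 1/125 → 1/250.

1/250s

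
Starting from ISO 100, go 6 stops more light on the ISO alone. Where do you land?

ISO: 100 → 200 → 400 → 800 → 1600 → 3200 → 6400 — 6 stops raised (brighter).

ISO 6400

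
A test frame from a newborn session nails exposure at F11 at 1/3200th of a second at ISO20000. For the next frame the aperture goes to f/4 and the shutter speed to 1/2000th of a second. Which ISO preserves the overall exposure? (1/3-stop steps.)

Aperture: f/11 → f/10 → f/9 → f/8 → f/7.1 → f/6.3 → f/5.6 → f/5 → f/4.5 → f/4 — 3 stops larger aperture (brighter).
Shutter speed: 1/3200 → 1/2500 → 1/2000 — 2/3 stop longer (brighter).
Net change so far: 3 2/3 stops brighter. Offset with the ISO: 20000 → 16000 → 12800 → 10000 → 8000 → 6400 → 5000 → 4000 → 3200 → 2500 → 2000 → 1600.

ISO 1600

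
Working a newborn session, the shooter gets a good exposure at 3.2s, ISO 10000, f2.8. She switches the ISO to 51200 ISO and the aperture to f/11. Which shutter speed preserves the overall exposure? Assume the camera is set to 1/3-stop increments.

ISO: 10000 → 12800 → 16000 → 20000 → 25600 → 32000 → 40000 → 51200 — 2 1/3 stops higher (brighter).
Aperture: f/2.8 → f/3.2 → f/3.5 → f/4 → f/4.5 → f/5 → f/5.6 → f/6.3 → f/7.1 → f/8 → f/9 → f/10 → f/11 — 4 stops narrower (darker).
Net change so far: 1 2/3 stops darker. Offset with the shutter speed: 3.2 → 4 → 5 → 6 → 8 → 10.

10 s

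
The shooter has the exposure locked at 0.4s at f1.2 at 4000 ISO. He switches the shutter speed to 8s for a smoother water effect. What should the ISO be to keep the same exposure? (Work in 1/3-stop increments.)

ISO 200

Shutter speed: 0.4 → 0.5 → 0.6 → 0.8 → 1 → 1.3 → 1.6 → 2 → 2.5 → 3.2 → 4 → 5 → 6 → 8 — 4 1/3 stops slower (brighter).
Need 4 1/3 stops darker from the ISO: 4000 → 3200 → 2500 → 2000 → 1600 → 1250 → 1000 → 800 → 640 → 500 → 400 → 320 → 250 → 200.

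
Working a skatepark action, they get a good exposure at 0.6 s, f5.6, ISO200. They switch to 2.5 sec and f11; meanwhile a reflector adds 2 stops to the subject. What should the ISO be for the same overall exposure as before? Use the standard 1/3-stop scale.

ISO 50

Scene light: 2 stops brighter.
Shutter speed: 0.6 → 0.8 → 1 → 1.3 → 1.6 → 2 → 2.5 — 2 stops longer (brighter).
Aperture: f/5.6 → f/6.3 → f/7.1 → f/8 → f/9 → f/10 → f/11 — 2 stops stopped down (darker).
Net so far: 2 stops brighter. ISO: 200 → 160 → 125 → 100 → 80 → 64 → 50.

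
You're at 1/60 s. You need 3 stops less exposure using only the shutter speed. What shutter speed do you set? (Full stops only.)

Shutter speed: 1/60 → 1/125 → 1/250 → 1/500 — 3 stops faster (darker).

1/500s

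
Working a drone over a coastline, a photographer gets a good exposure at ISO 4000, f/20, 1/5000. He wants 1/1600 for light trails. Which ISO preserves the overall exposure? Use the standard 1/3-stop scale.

ISO 1250

Shutter speed: 1/5000 → 1/4000 → 1/3200 → 1/2500 → 1/2000 → 1/1600 — 1 2/3 stops longer (brighter).
Need 1 2/3 stops darker from the ISO: 4000 → 3200 → 2500 → 2000 → 1600 → 1250.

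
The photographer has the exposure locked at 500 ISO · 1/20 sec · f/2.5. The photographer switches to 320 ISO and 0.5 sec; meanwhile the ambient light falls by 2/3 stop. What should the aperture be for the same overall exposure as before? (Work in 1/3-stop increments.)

Scene light: 2/3 stop darker.
ISO: 500 → 400 → 320 — 2/3 stop dropped (darker).
Shutter speed: 1/20 → 1/15 → 1/13 → 1/10 → 1/8 → 1/6 → 1/5 → 1/4 → 0.3 → 0.4 → 0.5 — 3 1/3 stops slower (brighter).
Net so far: 2 stops brighter. Aperture: f/2.5 → f/2.8 → f/3.2 → f/3.5 → f/4 → f/4.5 → f/5.

f/5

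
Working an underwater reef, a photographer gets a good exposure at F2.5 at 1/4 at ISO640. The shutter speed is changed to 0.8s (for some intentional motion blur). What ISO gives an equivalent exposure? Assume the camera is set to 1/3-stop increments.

Shutter speed: 1/4 → 0.3 → 0.4 → 0.5 → 0.6 → 0.8 — 1 2/3 stops slower (brighter).
Need 1 2/3 stops darker from the ISO: 640 → 500 → 400 → 320 → 250 → 200.

ISO 200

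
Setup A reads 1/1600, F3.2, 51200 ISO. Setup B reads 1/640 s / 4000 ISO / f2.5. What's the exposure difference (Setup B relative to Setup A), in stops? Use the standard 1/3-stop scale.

Aperture: f/3.2 → f/2.8 → f/2.5 — 2/3 stop larger aperture (brighter).
Shutter speed: 1/1600 → 1/1250 → 1/1000 → 1/800 → 1/640 — 1 1/3 stops slower (brighter).
ISO: 51200 → 40000 → 32000 → 25600 → 20000 → 16000 → 12800 → 10000 → 8000 → 6400 → 5000 → 4000 — 3 2/3 stops dropped (darker).
Net: +2/3 +1 1/3 −3 2/3 = −1 2/3 stops.

1 2/3 stops darker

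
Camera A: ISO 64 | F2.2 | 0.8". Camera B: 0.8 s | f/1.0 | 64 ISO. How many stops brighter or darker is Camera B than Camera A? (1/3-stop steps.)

Aperture: f/2.2 → f/2 → f/1.8 → f/1.6 → f/1.4 → f/1.2 → f/1.1 → f/1.0 — 2 1/3 stops wider (brighter).
Shutter speed: unchanged.
ISO: unchanged.
Net: +2 1/3 = +2 1/3 stops.

2 1/3 stops brighter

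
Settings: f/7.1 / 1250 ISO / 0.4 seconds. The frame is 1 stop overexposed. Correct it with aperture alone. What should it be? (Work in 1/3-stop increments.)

f/10

Overexposed by 1 stop → need 1 stop darker.
Aperture: f/7.1 → f/8 → f/9 → f/10.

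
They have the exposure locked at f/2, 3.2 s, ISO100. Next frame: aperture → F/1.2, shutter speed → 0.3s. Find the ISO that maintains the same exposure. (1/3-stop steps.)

Aperture: f/2 → f/1.8 → f/1.6 → f/1.4 → f/1.2 — 1 1/3 stops larger aperture (brighter).
Shutter speed: 3.2 → 2.5 → 2 → 1.6 → 1.3 → 1 → 0.8 → 0.6 → 0.5 → 0.4 → 0.3 — 3 1/3 stops faster (darker).
Net change so far: 2 stops darker. Offset with the ISO: 100 → 125 → 160 → 200 → 250 → 320 → 400.

ISO 400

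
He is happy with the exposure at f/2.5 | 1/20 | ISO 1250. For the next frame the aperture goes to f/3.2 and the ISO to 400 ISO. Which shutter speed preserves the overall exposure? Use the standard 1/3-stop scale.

1/4s

Aperture: f/2.5 → f/2.8 → f/3.2 — 2/3 stop narrower (darker).
ISO: 1250 → 1000 → 800 → 640 → 500 → 400 — 1 2/3 stops dropped (darker).
Net change so far: 2 1/3 stops darker. Offset with the shutter speed: 1/20 → 1/15 → 1/13 → 1/10 → 1/8 → 1/6 → 1/5 → 1/4.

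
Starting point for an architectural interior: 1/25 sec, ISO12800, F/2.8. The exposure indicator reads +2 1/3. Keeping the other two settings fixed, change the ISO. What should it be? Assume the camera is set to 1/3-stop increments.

ISO 2500

Overexposed by 2 1/3 stops → need 2 1/3 stops darker.
ISO: 12800 → 10000 → 8000 → 6400 → 5000 → 4000 → 3200 → 2500.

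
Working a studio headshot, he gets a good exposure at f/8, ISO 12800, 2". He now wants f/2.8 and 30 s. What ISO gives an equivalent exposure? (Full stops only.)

Aperture: f/8 → f/5.6 → f/4 → f/2.8 — 3 stops opened up (brighter).
Shutter speed: 2 → 4 → 8 → 15 → 30 — 4 stops slower (brighter).
Net change so far: 7 stops brighter. Offset with the ISO: 12800 → 6400 → 3200 → 1600 → 800 → 400 → 200 → 100.

ISO 100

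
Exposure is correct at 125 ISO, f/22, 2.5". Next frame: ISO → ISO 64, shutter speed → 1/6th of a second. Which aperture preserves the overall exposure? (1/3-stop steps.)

f/4

ISO: 125 → 100 → 80 → 64 — 1 stop dropped (darker).
Shutter speed: 2.5 → 2 → 1.6 → 1.3 → 1 → 0.8 → 0.6 → 0.5 → 0.4 → 0.3 → 1/4 → 1/5 → 1/6 — 4 stops shorter (darker).
Net change so far: 5 stops darker. Offset with the aperture: f/22 → f/20 → f/18 → f/16 → f/14 → f/13 → f/11 → f/10 → f/9 → f/8 → f/7.1 → f/6.3 → f/5.6 → f/5 → f/4.5 → f/4.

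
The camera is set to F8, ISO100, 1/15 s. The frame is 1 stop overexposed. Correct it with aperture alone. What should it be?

f/11

Overexposed by 1 stop → need 1 stop darker.
Aperture: f/8 → f/11.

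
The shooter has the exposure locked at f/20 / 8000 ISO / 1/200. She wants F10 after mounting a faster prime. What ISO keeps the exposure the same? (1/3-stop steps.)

ISO 2000

Aperture: f/20 → f/18 → f/16 → f/14 → f/13 → f/11 → f/10 — 2 stops larger aperture (brighter).
Need 2 stops darker from the ISO: 8000 → 6400 → 5000 → 4000 → 3200 → 2500 → 2000.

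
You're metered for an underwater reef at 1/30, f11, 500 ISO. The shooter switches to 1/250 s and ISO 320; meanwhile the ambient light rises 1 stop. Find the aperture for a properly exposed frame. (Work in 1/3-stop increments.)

f/4.5

Scene light: 1 stop brighter.
Shutter speed: 1/30 → 1/40 → 1/50 → 1/60 → 1/80 → 1/100 → 1/125 → 1/160 → 1/200 → 1/250 — 3 stops shorter (darker).
ISO: 500 → 400 → 320 — 2/3 stop dropped (darker).
Net so far: 2 2/3 stops darker. Aperture: f/11 → f/10 → f/9 → f/8 → f/7.1 → f/6.3 → f/5.6 → f/5 → f/4.5.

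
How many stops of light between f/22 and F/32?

1 stop

f/22 → f/32 — count the steps: 1 stop.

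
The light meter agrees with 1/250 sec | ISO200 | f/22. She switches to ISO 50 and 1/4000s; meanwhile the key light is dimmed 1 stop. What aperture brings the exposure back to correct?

f/2

Scene light: 1 stop darker.
ISO: 200 → 100 → 50 — 2 stops dropped (darker).
Shutter speed: 1/250 → 1/500 → 1/1000 → 1/2000 → 1/4000 — 4 stops shorter (darker).
Net so far: 7 stops darker. Aperture: f/22 → f/16 → f/11 → f/8 → f/5.6 → f/4 → f/2.8 → f/2.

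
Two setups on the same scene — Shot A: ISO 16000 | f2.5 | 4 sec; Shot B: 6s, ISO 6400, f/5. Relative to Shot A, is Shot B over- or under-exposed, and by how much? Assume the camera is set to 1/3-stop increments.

2 2/3 stops darker

Aperture: f/2.5 → f/2.8 → f/3.2 → f/3.5 → f/4 → f/4.5 → f/5 — 2 stops narrower (darker).
Shutter speed: 4 → 5 → 6 — 2/3 stop slower (brighter).
ISO: 16000 → 12800 → 10000 → 8000 → 6400 — 1 1/3 stops lower (darker).
Net: −2 +2/3 −1 1/3 = −2 2/3 stops.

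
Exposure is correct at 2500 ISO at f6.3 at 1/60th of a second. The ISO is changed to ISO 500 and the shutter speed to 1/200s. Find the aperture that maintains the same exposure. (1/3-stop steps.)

ISO: 2500 → 2000 → 1600 → 1250 → 1000 → 800 → 640 → 500 — 2 1/3 stops dropped (darker).
Shutter speed: 1/60 → 1/80 → 1/100 → 1/125 → 1/160 → 1/200 — 1 2/3 stops faster (darker).
Net change so far: 4 stops darker. Offset with the aperture: f/6.3 → f/5.6 → f/5 → f/4.5 → f/4 → f/3.5 → f/3.2 → f/2.8 → f/2.5 → f/2.2 → f/2 → f/1.8 → f/1.6.

f/1.6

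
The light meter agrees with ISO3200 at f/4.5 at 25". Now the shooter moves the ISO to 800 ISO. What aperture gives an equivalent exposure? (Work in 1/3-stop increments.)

ISO: 3200 → 2500 → 2000 → 1600 → 1250 → 1000 → 800 — 2 stops lower (darker).
Need 2 stops brighter from the aperture: f/4.5 → f/4 → f/3.5 → f/3.2 → f/2.8 → f/2.5 → f/2.2.

f/2.2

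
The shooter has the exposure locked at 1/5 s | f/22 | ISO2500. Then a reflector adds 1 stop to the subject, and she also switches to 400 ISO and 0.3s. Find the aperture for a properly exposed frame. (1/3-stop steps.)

Scene light: 1 stop brighter.
ISO: 2500 → 2000 → 1600 → 1250 → 1000 → 800 → 640 → 500 → 400 — 2 2/3 stops lower (darker).
Shutter speed: 1/5 → 1/4 → 0.3 — 2/3 stop longer (brighter).
Net so far: 1 stop darker. Aperture: f/22 → f/20 → f/18 → f/16.

f/16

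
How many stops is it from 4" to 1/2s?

3 stops

4 → 2 → 1 → 1/2 — count the steps: 3 stops.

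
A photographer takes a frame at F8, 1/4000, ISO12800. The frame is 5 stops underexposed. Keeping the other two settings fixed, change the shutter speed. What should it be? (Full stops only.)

1/125s

Underexposed by 5 stops → need 5 stops brighter.
Shutter speed: 1/4000 → 1/2000 → 1/1000 → 1/500 → 1/250 → 1/125.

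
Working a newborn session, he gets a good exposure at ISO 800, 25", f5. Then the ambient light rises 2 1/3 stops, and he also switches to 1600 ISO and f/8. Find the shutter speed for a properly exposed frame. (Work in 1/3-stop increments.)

Scene light: 2 1/3 stops brighter.
ISO: 800 → 1000 → 1250 → 1600 — 1 stop raised (brighter).
Aperture: f/5 → f/5.6 → f/6.3 → f/7.1 → f/8 — 1 1/3 stops stopped down (darker).
Net so far: 2 stops brighter. Shutter speed: 25 → 20 → 15 → 13 → 10 → 8 → 6.

6 s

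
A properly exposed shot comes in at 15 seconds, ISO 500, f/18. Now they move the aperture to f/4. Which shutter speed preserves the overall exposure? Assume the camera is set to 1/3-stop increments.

0.8 s

Aperture: f/18 → f/16 → f/14 → f/13 → f/11 → f/10 → f/9 → f/8 → f/7.1 → f/6.3 → f/5.6 → f/5 → f/4.5 → f/4 — 4 1/3 stops opened up (brighter).
Need 4 1/3 stops darker from the shutter speed: 15 → 13 → 10 → 8 → 6 → 5 → 4 → 3.2 → 2.5 → 2 → 1.6 → 1.3 → 1 → 0.8.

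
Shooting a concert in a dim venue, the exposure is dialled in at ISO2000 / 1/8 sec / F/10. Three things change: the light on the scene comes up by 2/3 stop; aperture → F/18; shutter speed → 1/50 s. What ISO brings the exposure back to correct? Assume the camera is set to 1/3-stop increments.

Scene light: 2/3 stop brighter.
Aperture: f/10 → f/11 → f/13 → f/14 → f/16 → f/18 — 1 2/3 stops stopped down (darker).
Shutter speed: 1/8 → 1/10 → 1/13 → 1/15 → 1/20 → 1/25 → 1/30 → 1/40 → 1/50 — 2 2/3 stops shorter (darker).
Net so far: 3 2/3 stops darker. ISO: 2000 → 2500 → 3200 → 4000 → 5000 → 6400 → 8000 → 10000 → 12800 → 16000 → 20000 → 25600.

ISO 25600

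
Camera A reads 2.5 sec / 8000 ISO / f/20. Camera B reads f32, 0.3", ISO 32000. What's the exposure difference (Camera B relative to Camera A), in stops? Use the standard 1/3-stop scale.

Aperture: f/20 → f/22 → f/25 → f/29 → f/32 — 1 1/3 stops stopped down (darker).
Shutter speed: 2.5 → 2 → 1.6 → 1.3 → 1 → 0.8 → 0.6 → 0.5 → 0.4 → 0.3 — 3 stops faster (darker).
ISO: 8000 → 10000 → 12800 → 16000 → 20000 → 25600 → 32000 — 2 stops higher (brighter).
Net: −1 1/3 −3 +2 = −2 1/3 stops.

2 1/3 stops darker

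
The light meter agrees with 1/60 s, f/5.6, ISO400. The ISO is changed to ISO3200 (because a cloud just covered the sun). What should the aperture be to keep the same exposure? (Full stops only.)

ISO: 400 → 800 → 1600 → 3200 — 3 stops raised (brighter).
Need 3 stops darker from the aperture: f/5.6 → f/8 → f/11 → f/16.

f/16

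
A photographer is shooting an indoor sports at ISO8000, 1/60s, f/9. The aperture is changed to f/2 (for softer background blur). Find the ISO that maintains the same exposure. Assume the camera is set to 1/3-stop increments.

Aperture: f/9 → f/8 → f/7.1 → f/6.3 → f/5.6 → f/5 → f/4.5 → f/4 → f/3.5 → f/3.2 → f/2.8 → f/2.5 → f/2.2 → f/2 — 4 1/3 stops wider (brighter).
Need 4 1/3 stops darker from the ISO: 8000 → 6400 → 5000 → 4000 → 3200 → 2500 → 2000 → 1600 → 1250 → 1000 → 800 → 640 → 500 → 400.

ISO 400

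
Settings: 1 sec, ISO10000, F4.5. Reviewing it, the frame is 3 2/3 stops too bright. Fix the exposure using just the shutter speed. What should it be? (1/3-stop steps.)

Overexposed by 3 2/3 stops → need 3 2/3 stops darker.
Shutter speed: 1 → 0.8 → 0.6 → 0.5 → 0.4 → 0.3 → 1/4 → 1/5 → 1/6 → 1/8 → 1/10 → 1/13.

1/13s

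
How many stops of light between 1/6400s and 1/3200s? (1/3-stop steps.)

1/6400 → 1/5000 → 1/4000 → 1/3200 — count the steps: 3 third-stops = 1 stop.

1 stop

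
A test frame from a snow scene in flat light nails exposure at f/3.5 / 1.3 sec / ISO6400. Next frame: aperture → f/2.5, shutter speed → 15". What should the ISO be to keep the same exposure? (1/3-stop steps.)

Aperture: f/3.5 → f/3.2 → f/2.8 → f/2.5 — 1 stop wider (brighter).
Shutter speed: 1.3 → 1.6 → 2 → 2.5 → 3.2 → 4 → 5 → 6 → 8 → 10 → 13 → 15 — 3 2/3 stops slower (brighter).
Net change so far: 4 2/3 stops brighter. Offset with the ISO: 6400 → 5000 → 4000 → 3200 → 2500 → 2000 → 1600 → 1250 → 1000 → 800 → 640 → 500 → 400 → 320 → 250.

ISO 250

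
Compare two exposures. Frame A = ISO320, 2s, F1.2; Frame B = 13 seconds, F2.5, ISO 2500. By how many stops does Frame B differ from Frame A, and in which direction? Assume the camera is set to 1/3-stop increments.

3 2/3 stops brighter

Aperture: f/1.2 → f/1.4 → f/1.6 → f/1.8 → f/2 → f/2.2 → f/2.5 — 2 stops narrower (darker).
Shutter speed: 2 → 2.5 → 3.2 → 4 → 5 → 6 → 8 → 10 → 13 — 2 2/3 stops longer (brighter).
ISO: 320 → 400 → 500 → 640 → 800 → 1000 → 1250 → 1600 → 2000 → 2500 — 3 stops higher (brighter).
Net: −2 +2 2/3 +3 = +3 2/3 stops.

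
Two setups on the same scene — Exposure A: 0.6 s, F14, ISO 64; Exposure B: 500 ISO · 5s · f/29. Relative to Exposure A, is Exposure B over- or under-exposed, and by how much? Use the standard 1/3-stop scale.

4 stops brighter

Aperture: f/14 → f/16 → f/18 → f/20 → f/22 → f/25 → f/29 — 2 stops smaller aperture (darker).
Shutter speed: 0.6 → 0.8 → 1 → 1.3 → 1.6 → 2 → 2.5 → 3.2 → 4 → 5 — 3 stops longer (brighter).
ISO: 64 → 80 → 100 → 125 → 160 → 200 → 250 → 320 → 400 → 500 — 3 stops raised (brighter).
Net: −2 +3 +3 = +4 stops.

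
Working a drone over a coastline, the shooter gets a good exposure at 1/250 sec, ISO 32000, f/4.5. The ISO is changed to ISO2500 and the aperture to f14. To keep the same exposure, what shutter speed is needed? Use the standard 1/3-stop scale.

0.5 s

ISO: 32000 → 25600 → 20000 → 16000 → 12800 → 10000 → 8000 → 6400 → 5000 → 4000 → 3200 → 2500 — 3 2/3 stops lower (darker).
Aperture: f/4.5 → f/5 → f/5.6 → f/6.3 → f/7.1 → f/8 → f/9 → f/10 → f/11 → f/13 → f/14 — 3 1/3 stops smaller aperture (darker).
Net change so far: 7 stops darker. Offset with the shutter speed: 1/250 → 1/200 → 1/160 → 1/125 → 1/100 → 1/80 → 1/60 → 1/50 → 1/40 → 1/30 → 1/25 → 1/20 → 1/15 → 1/13 → 1/10 → 1/8 → 1/6 → 1/5 → 1/4 → 0.3 → 0.4 → 0.5.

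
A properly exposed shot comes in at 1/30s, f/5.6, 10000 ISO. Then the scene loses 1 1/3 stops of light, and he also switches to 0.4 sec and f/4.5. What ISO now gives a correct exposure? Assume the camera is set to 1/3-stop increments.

Scene light: 1 1/3 stops darker.
Shutter speed: 1/30 → 1/25 → 1/20 → 1/15 → 1/13 → 1/10 → 1/8 → 1/6 → 1/5 → 1/4 → 0.3 → 0.4 — 3 2/3 stops slower (brighter).
Aperture: f/5.6 → f/5 → f/4.5 — 2/3 stop wider (brighter).
Net so far: 3 stops brighter. ISO: 10000 → 8000 → 6400 → 5000 → 4000 → 3200 → 2500 → 2000 → 1600 → 1250.

ISO 1250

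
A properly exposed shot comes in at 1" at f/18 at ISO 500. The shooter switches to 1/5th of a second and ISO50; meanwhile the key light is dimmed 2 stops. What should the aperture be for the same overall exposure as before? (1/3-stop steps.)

Scene light: 2 stops darker.
Shutter speed: 1 → 0.8 → 0.6 → 0.5 → 0.4 → 0.3 → 1/4 → 1/5 — 2 1/3 stops shorter (darker).
ISO: 500 → 400 → 320 → 250 → 200 → 160 → 125 → 100 → 80 → 64 → 50 — 3 1/3 stops dropped (darker).
Net so far: 7 2/3 stops darker. Aperture: f/18 → f/16 → f/14 → f/13 → f/11 → f/10 → f/9 → f/8 → f/7.1 → f/6.3 → f/5.6 → f/5 → f/4.5 → f/4 → f/3.5 → f/3.2 → f/2.8 → f/2.5 → f/2.2 → f/2 → f/1.8 → f/1.6 → f/1.4 → f/1.2.

f/1.2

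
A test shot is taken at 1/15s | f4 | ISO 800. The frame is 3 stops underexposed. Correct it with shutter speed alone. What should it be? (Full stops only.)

Underexposed by 3 stops → need 3 stops brighter.
Shutter speed: 1/15 → 1/8 → 1/4 → 1/2.

1/2s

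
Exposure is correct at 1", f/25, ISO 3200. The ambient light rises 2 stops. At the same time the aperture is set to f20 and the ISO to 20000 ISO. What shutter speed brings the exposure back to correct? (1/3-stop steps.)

Scene light: 2 stops brighter.
Aperture: f/25 → f/22 → f/20 — 2/3 stop larger aperture (brighter).
ISO: 3200 → 4000 → 5000 → 6400 → 8000 → 10000 → 12800 → 16000 → 20000 — 2 2/3 stops raised (brighter).
Net so far: 5 1/3 stops brighter. Shutter speed: 1 → 0.8 → 0.6 → 0.5 → 0.4 → 0.3 → 1/4 → 1/5 → 1/6 → 1/8 → 1/10 → 1/13 → 1/15 → 1/20 → 1/25 → 1/30 → 1/40.

1/40s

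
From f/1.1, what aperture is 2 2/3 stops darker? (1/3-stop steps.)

f/2.8

Aperture: f/1.1 → f/1.2 → f/1.4 → f/1.6 → f/1.8 → f/2 → f/2.2 → f/2.5 → f/2.8 — 2 2/3 stops stopped down (darker).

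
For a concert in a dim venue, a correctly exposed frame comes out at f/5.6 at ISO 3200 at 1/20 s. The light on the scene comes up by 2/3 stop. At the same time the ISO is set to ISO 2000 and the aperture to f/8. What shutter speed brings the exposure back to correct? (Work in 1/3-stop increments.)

Scene light: 2/3 stop brighter.
ISO: 3200 → 2500 → 2000 — 2/3 stop lower (darker).
Aperture: f/5.6 → f/6.3 → f/7.1 → f/8 — 1 stop stopped down (darker).
Net so far: 1 stop darker. Shutter speed: 1/20 → 1/15 → 1/13 → 1/10.

1/10s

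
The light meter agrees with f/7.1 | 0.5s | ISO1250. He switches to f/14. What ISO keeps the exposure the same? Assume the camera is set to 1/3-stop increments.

Aperture: f/7.1 → f/8 → f/9 → f/10 → f/11 → f/13 → f/14 — 2 stops smaller aperture (darker).
Need 2 stops brighter from the ISO: 1250 → 1600 → 2000 → 2500 → 3200 → 4000 → 5000.

ISO 5000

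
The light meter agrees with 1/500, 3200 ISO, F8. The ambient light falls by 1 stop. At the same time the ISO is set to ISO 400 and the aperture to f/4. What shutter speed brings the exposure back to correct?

1/125s

Scene light: 1 stop darker.
ISO: 3200 → 1600 → 800 → 400 — 3 stops dropped (darker).
Aperture: f/8 → f/5.6 → f/4 — 2 stops wider (brighter).
Net so far: 2 stops darker. Shutter speed: 1/500 → 1/250 → 1/125.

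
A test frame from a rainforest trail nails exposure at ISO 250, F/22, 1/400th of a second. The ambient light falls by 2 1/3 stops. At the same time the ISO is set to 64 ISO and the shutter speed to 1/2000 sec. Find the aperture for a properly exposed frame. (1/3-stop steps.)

Scene light: 2 1/3 stops darker.
ISO: 250 → 200 → 160 → 125 → 100 → 80 → 64 — 2 stops dropped (darker).
Shutter speed: 1/400 → 1/500 → 1/640 → 1/800 → 1/1000 → 1/1250 → 1/1600 → 1/2000 — 2 1/3 stops shorter (darker).
Net so far: 6 2/3 stops darker. Aperture: f/22 → f/20 → f/18 → f/16 → f/14 → f/13 → f/11 → f/10 → f/9 → f/8 → f/7.1 → f/6.3 → f/5.6 → f/5 → f/4.5 → f/4 → f/3.5 → f/3.2 → f/2.8 → f/2.5 → f/2.2.

f/2.2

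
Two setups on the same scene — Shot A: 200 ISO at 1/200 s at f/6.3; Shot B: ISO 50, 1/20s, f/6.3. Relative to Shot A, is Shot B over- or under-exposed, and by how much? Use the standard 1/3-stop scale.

Aperture: unchanged.
Shutter speed: 1/200 → 1/160 → 1/125 → 1/100 → 1/80 → 1/60 → 1/50 → 1/40 → 1/30 → 1/25 → 1/20 — 3 1/3 stops longer (brighter).
ISO: 200 → 160 → 125 → 100 → 80 → 64 → 50 — 2 stops dropped (darker).
Net: +3 1/3 −2 = +1 1/3 stops.

1 1/3 stops brighter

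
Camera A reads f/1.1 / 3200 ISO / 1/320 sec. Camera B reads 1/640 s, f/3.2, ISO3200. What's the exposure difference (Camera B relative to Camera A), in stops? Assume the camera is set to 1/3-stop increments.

Aperture: f/1.1 → f/1.2 → f/1.4 → f/1.6 → f/1.8 → f/2 → f/2.2 → f/2.5 → f/2.8 → f/3.2 — 3 stops smaller aperture (darker).
Shutter speed: 1/320 → 1/400 → 1/500 → 1/640 — 1 stop faster (darker).
ISO: unchanged.
Net: −3 −1 = −4 stops.

4 stops darker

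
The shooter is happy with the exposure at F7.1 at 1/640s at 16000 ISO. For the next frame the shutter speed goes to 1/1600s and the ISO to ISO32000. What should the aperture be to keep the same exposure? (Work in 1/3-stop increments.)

Shutter speed: 1/640 → 1/800 → 1/1000 → 1/1250 → 1/1600 — 1 1/3 stops faster (darker).
ISO: 16000 → 20000 → 25600 → 32000 — 1 stop higher (brighter).
Net change so far: 1/3 stop darker. Offset with the aperture: f/7.1 → f/6.3.

f/6.3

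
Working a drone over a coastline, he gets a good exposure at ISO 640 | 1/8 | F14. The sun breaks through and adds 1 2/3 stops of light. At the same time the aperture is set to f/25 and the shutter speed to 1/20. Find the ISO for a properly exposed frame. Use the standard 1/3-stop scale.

Scene light: 1 2/3 stops brighter.
Aperture: f/14 → f/16 → f/18 → f/20 → f/22 → f/25 — 1 2/3 stops narrower (darker).
Shutter speed: 1/8 → 1/10 → 1/13 → 1/15 → 1/20 — 1 1/3 stops shorter (darker).
Net so far: 1 1/3 stops darker. ISO: 640 → 800 → 1000 → 1250 → 1600.

ISO 1600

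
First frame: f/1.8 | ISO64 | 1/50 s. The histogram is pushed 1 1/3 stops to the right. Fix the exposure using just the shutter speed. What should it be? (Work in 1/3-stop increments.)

1/125s

Overexposed by 1 1/3 stops → need 1 1/3 stops darker.
Shutter speed: 1/50 → 1/60 → 1/80 → 1/100 → 1/125.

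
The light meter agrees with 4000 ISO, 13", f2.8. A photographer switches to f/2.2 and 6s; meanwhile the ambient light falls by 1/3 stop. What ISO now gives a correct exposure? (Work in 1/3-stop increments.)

Scene light: 1/3 stop darker.
Aperture: f/2.8 → f/2.5 → f/2.2 — 2/3 stop opened up (brighter).
Shutter speed: 13 → 10 → 8 → 6 — 1 stop shorter (darker).
Net so far: 2/3 stop darker. ISO: 4000 → 5000 → 6400.

ISO 6400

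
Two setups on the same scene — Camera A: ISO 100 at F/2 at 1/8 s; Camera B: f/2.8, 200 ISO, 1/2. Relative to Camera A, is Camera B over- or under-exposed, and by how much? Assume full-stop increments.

Aperture: f/2 → f/2.8 — 1 stop smaller aperture (darker).
Shutter speed: 1/8 → 1/4 → 1/2 — 2 stops slower (brighter).
ISO: 100 → 200 — 1 stop higher (brighter).
Net: −1 +2 +1 = +2 stops.

2 stops brighter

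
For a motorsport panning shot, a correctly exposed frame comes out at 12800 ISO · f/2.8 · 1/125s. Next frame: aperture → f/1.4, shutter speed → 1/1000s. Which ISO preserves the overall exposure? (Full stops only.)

Aperture: f/2.8 → f/2 → f/1.4 — 2 stops larger aperture (brighter).
Shutter speed: 1/125 → 1/250 → 1/500 → 1/1000 — 3 stops shorter (darker).
Net change so far: 1 stop darker. Offset with the ISO: 12800 → 25600.

ISO 25600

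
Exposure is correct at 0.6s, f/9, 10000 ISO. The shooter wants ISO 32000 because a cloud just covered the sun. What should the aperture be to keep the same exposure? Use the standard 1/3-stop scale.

f/16

ISO: 10000 → 12800 → 16000 → 20000 → 25600 → 32000 — 1 2/3 stops raised (brighter).
Need 1 2/3 stops darker from the aperture: f/9 → f/10 → f/11 → f/13 → f/14 → f/16.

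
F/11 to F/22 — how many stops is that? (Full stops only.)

f/11 → f/16 → f/22 — count the steps: 2 stops.

2 stops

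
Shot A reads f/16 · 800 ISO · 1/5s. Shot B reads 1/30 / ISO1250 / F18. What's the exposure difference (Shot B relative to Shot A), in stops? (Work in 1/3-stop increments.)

Aperture: f/16 → f/18 — 1/3 stop narrower (darker).
Shutter speed: 1/5 → 1/6 → 1/8 → 1/10 → 1/13 → 1/15 → 1/20 → 1/25 → 1/30 — 2 2/3 stops faster (darker).
ISO: 800 → 1000 → 1250 — 2/3 stop higher (brighter).
Net: −1/3 −2 2/3 +2/3 = −2 1/3 stops.

2 1/3 stops darker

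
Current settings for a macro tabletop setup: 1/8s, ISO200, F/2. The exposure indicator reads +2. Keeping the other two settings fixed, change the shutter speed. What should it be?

1/30s

Overexposed by 2 stops → need 2 stops darker.
Shutter speed: 1/8 → 1/15 → 1/30.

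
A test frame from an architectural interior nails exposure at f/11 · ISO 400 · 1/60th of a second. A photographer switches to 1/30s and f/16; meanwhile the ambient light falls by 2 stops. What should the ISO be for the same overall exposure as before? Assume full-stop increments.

Scene light: 2 stops darker.
Shutter speed: 1/60 → 1/30 — 1 stop longer (brighter).
Aperture: f/11 → f/16 — 1 stop narrower (darker).
Net so far: 2 stops darker. ISO: 400 → 800 → 1600.

ISO 1600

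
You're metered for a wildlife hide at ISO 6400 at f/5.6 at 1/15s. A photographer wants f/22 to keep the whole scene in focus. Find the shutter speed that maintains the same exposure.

1 s

Aperture: f/5.6 → f/8 → f/11 → f/16 → f/22 — 4 stops stopped down (darker).
Need 4 stops brighter from the shutter speed: 1/15 → 1/8 → 1/4 → 1/2 → 1.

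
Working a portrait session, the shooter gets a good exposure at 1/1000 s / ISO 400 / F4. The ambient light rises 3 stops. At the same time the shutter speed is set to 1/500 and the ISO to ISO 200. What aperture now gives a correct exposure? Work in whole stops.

f/11

Scene light: 3 stops brighter.
Shutter speed: 1/1000 → 1/500 — 1 stop longer (brighter).
ISO: 400 → 200 — 1 stop dropped (darker).
Net so far: 3 stops brighter. Aperture: f/4 → f/5.6 → f/8 → f/11.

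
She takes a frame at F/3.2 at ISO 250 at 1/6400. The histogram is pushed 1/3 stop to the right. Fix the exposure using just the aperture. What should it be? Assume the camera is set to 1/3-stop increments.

f/3.5

Overexposed by 1/3 stop → need 1/3 stop darker.
Aperture: f/3.2 → f/3.5.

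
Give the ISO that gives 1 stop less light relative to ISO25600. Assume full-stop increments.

ISO: 25600 → 12800 — 1 stop lower (darker).

ISO 12800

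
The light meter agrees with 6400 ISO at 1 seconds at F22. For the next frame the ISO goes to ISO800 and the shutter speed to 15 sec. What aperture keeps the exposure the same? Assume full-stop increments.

ISO: 6400 → 3200 → 1600 → 800 — 3 stops lower (darker).
Shutter speed: 1 → 2 → 4 → 8 → 15 — 4 stops slower (brighter).
Net change so far: 1 stop brighter. Offset with the aperture: f/22 → f/32.

f/32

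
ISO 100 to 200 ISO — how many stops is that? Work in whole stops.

100 → 200 — count the steps: 1 stop.

1 stop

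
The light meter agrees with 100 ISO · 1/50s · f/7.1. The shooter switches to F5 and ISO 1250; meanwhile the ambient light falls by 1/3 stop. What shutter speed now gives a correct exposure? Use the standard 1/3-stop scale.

1/1000s

Scene light: 1/3 stop darker.
Aperture: f/7.1 → f/6.3 → f/5.6 → f/5 — 1 stop larger aperture (brighter).
ISO: 100 → 125 → 160 → 200 → 250 → 320 → 400 → 500 → 640 → 800 → 1000 → 1250 — 3 2/3 stops raised (brighter).
Net so far: 4 1/3 stops brighter. Shutter speed: 1/50 → 1/60 → 1/80 → 1/100 → 1/125 → 1/160 → 1/200 → 1/250 → 1/320 → 1/400 → 1/500 → 1/640 → 1/800 → 1/1000.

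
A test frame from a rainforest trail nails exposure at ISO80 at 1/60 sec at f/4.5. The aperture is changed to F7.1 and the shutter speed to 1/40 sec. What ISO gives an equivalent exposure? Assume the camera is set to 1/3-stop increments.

Aperture: f/4.5 → f/5 → f/5.6 → f/6.3 → f/7.1 — 1 1/3 stops stopped down (darker).
Shutter speed: 1/60 → 1/50 → 1/40 — 2/3 stop slower (brighter).
Net change so far: 2/3 stop darker. Offset with the ISO: 80 → 100 → 125.

ISO 125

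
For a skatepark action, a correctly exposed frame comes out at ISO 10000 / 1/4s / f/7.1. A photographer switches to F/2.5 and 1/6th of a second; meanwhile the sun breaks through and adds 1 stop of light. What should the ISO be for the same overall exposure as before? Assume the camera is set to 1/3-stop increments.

ISO 1000

Scene light: 1 stop brighter.
Aperture: f/7.1 → f/6.3 → f/5.6 → f/5 → f/4.5 → f/4 → f/3.5 → f/3.2 → f/2.8 → f/2.5 — 3 stops wider (brighter).
Shutter speed: 1/4 → 1/5 → 1/6 — 2/3 stop faster (darker).
Net so far: 3 1/3 stops brighter. ISO: 10000 → 8000 → 6400 → 5000 → 4000 → 3200 → 2500 → 2000 → 1600 → 1250 → 1000.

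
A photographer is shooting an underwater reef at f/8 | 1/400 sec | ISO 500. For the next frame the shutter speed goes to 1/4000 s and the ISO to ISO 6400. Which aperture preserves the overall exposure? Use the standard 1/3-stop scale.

f/9

Shutter speed: 1/400 → 1/500 → 1/640 → 1/800 → 1/1000 → 1/1250 → 1/1600 → 1/2000 → 1/2500 → 1/3200 → 1/4000 — 3 1/3 stops shorter (darker).
ISO: 500 → 640 → 800 → 1000 → 1250 → 1600 → 2000 → 2500 → 3200 → 4000 → 5000 → 6400 — 3 2/3 stops raised (brighter).
Net change so far: 1/3 stop brighter. Offset with the aperture: f/8 → f/9.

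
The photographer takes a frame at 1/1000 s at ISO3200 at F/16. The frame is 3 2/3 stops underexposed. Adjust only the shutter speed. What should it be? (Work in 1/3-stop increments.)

1/80s

Underexposed by 3 2/3 stops → need 3 2/3 stops brighter.
Shutter speed: 1/1000 → 1/800 → 1/640 → 1/500 → 1/400 → 1/320 → 1/250 → 1/200 → 1/160 → 1/125 → 1/100 → 1/80.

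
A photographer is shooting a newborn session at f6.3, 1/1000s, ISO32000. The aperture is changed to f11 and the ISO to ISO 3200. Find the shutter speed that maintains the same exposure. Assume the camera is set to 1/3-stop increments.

Aperture: f/6.3 → f/7.1 → f/8 → f/9 → f/10 → f/11 — 1 2/3 stops smaller aperture (darker).
ISO: 32000 → 25600 → 20000 → 16000 → 12800 → 10000 → 8000 → 6400 → 5000 → 4000 → 3200 — 3 1/3 stops dropped (darker).
Net change so far: 5 stops darker. Offset with the shutter speed: 1/1000 → 1/800 → 1/640 → 1/500 → 1/400 → 1/320 → 1/250 → 1/200 → 1/160 → 1/125 → 1/100 → 1/80 → 1/60 → 1/50 → 1/40 → 1/30.

1/30s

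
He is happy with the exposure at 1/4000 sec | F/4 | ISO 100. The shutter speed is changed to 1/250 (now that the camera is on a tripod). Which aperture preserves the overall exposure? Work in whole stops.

f/16

Shutter speed: 1/4000 → 1/2000 → 1/1000 → 1/500 → 1/250 — 4 stops slower (brighter).
Need 4 stops darker from the aperture: f/4 → f/5.6 → f/8 → f/11 → f/16.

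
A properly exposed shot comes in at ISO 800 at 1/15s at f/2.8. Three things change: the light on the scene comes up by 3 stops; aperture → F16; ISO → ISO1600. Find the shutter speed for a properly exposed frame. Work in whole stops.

Scene light: 3 stops brighter.
Aperture: f/2.8 → f/4 → f/5.6 → f/8 → f/11 → f/16 — 5 stops narrower (darker).
ISO: 800 → 1600 — 1 stop higher (brighter).
Net so far: 1 stop darker. Shutter speed: 1/15 → 1/8.

1/8s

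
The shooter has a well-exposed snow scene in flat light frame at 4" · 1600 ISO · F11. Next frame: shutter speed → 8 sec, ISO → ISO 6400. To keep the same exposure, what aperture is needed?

Shutter speed: 4 → 8 — 1 stop slower (brighter).
ISO: 1600 → 3200 → 6400 — 2 stops higher (brighter).
Net change so far: 3 stops brighter. Offset with the aperture: f/11 → f/16 → f/22 → f/32.

f/32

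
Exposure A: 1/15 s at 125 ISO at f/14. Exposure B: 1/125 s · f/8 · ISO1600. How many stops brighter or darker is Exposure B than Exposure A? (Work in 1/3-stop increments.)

2 1/3 stops brighter

Aperture: f/14 → f/13 → f/11 → f/10 → f/9 → f/8 — 1 2/3 stops larger aperture (brighter).
Shutter speed: 1/15 → 1/20 → 1/25 → 1/30 → 1/40 → 1/50 → 1/60 → 1/80 → 1/100 → 1/125 — 3 stops shorter (darker).
ISO: 125 → 160 → 200 → 250 → 320 → 400 → 500 → 640 → 800 → 1000 → 1250 → 1600 — 3 2/3 stops higher (brighter).
Net: +1 2/3 −3 +3 2/3 = +2 1/3 stops.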